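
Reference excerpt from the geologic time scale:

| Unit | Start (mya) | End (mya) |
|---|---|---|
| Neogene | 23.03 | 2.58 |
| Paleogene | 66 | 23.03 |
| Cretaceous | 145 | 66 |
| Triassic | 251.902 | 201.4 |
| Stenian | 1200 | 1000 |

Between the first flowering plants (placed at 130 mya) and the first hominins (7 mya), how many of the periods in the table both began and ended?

The older date is 130 Ma and the younger is 7 Ma.
Periods with start < 130 and end > 7 Ma: Paleogene (66–23.03).
That is 1 complete period.

1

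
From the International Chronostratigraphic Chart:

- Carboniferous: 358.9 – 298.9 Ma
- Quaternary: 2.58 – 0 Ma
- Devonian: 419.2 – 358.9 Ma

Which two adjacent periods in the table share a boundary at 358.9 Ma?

The Devonian ends at 358.9 Ma and the Carboniferous begins at 358.9 Ma, so they share that boundary.

Devonian and Carboniferous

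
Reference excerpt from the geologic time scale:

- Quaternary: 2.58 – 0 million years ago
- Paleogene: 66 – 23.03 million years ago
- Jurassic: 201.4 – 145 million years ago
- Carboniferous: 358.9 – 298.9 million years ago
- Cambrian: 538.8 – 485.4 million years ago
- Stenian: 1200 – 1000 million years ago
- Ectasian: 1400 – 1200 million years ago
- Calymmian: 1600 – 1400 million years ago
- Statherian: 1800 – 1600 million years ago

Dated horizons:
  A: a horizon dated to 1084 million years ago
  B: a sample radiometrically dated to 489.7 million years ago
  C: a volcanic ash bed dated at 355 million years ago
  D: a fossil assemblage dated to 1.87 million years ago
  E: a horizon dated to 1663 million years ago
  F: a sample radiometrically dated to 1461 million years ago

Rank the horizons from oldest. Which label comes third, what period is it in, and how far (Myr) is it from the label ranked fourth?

A, in the Stenian; 594.3 million years to B

Larger Ma means older, so oldest first: E 1663 > F 1461 > A 1084 > B 489.7 > C 355 > D 1.87.
Counting 3 along gives A (1084 Ma); the excerpt puts that inside the Stenian, 1200–1000 Ma.
Next in line is B (489.7 Ma), and 1084 − 489.7 = 594.3 Myr.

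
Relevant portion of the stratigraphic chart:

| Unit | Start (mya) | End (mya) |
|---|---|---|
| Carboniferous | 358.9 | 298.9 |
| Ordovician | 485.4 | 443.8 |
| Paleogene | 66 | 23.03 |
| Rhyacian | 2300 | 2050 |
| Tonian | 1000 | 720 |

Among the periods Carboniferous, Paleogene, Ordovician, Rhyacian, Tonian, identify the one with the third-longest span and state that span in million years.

Start − end for each: Carboniferous 358.9 − 298.9 = 60; Paleogene 66 − 23.03 = 42.97; Ordovician 485.4 − 443.8 = 41.6; Rhyacian 2300 − 2050 = 250; Tonian 1000 − 720 = 280.
Ranking these from longest: Tonian > Rhyacian > Carboniferous > Paleogene > Ordovician.
Position 3 in that ranking is Carboniferous, which lasted 60 Myr.

Carboniferous, 60 million years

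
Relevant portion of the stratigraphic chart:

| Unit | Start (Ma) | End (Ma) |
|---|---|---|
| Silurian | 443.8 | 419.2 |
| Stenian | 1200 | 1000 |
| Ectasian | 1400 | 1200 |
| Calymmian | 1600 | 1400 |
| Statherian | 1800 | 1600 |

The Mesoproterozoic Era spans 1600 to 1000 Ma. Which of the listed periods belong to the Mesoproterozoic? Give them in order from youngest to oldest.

Periods with both bounds inside 1600–1000 Ma: Stenian (1200–1000), Ectasian (1400–1200), Calymmian (1600–1400).

Stenian, Ectasian, Calymmian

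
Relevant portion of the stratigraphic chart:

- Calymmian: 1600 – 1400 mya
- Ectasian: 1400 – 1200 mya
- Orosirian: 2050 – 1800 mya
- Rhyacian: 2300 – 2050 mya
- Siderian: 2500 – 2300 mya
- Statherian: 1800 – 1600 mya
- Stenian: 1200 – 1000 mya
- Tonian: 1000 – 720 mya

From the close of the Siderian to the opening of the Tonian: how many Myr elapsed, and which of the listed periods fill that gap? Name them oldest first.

1300 million years; Rhyacian, Orosirian, Statherian, Calymmian, Ectasian, Stenian

End of Siderian = 2300 Ma; start of Tonian = 1000 Ma.
Gap = 2300 − 1000 = 1300 Myr.
Periods wholly inside 2300–1000 Ma: Rhyacian (2300–2050), Orosirian (2050–1800), Statherian (1800–1600), Calymmian (1600–1400), Ectasian (1400–1200), Stenian (1200–1000).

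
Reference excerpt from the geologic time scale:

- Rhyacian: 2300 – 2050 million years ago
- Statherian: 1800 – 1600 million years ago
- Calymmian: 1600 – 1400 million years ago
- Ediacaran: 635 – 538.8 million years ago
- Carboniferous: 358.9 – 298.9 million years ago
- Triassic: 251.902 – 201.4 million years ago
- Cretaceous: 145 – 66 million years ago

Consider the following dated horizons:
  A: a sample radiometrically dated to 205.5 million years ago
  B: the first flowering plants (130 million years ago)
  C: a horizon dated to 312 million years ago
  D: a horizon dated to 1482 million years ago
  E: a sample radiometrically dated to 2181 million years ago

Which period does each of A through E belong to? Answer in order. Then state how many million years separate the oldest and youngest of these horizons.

Match each age against the start–end ranges in the excerpt: A = 205.5 Ma → Triassic (251.902–201.4); B = 130 Ma → Cretaceous (145–66); C = 312 Ma → Carboniferous (358.9–298.9); D = 1482 Ma → Calymmian (1600–1400); E = 2181 Ma → Rhyacian (2300–2050).
The largest age is 2181 Ma and the smallest is 130 Ma; their difference is 2051 Myr.

A — Triassic; B — Cretaceous; C — Carboniferous; D — Calymmian; E — Rhyacian; span 2051 million years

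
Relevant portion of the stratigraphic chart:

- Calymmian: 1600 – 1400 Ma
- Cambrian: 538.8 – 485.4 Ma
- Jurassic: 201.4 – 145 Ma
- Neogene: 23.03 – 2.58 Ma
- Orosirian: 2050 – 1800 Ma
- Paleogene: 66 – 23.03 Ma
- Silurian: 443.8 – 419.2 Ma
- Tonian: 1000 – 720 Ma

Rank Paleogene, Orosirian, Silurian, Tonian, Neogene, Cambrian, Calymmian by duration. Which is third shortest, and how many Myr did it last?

Paleogene, 42.97 million years

Durations: Paleogene 42.97; Orosirian 250; Silurian 24.6; Tonian 280; Neogene 20.45; Cambrian 53.4; Calymmian 200 Myr.
Sorted shortest-first: Neogene (20.45), Silurian (24.6), Paleogene (42.97), Cambrian (53.4), Calymmian (200), Orosirian (250), Tonian (280).
The third shortest is Paleogene at 42.97 Myr.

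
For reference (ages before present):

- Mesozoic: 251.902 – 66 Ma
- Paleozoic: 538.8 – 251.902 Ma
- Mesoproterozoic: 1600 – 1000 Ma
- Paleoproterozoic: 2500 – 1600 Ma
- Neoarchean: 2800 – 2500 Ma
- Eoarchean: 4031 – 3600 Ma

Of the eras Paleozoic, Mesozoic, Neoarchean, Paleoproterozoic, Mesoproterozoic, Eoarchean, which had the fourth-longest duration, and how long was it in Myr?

Start − end for each: Paleozoic 538.8 − 251.902 = 286.898; Mesozoic 251.902 − 66 = 185.902; Neoarchean 2800 − 2500 = 300; Paleoproterozoic 2500 − 1600 = 900; Mesoproterozoic 1600 − 1000 = 600; Eoarchean 4031 − 3600 = 431.
Ranking these from longest: Paleoproterozoic > Mesoproterozoic > Eoarchean > Neoarchean > Paleozoic > Mesozoic.
Position 4 in that ranking is Neoarchean, which lasted 300 Myr.

Neoarchean, 300 million years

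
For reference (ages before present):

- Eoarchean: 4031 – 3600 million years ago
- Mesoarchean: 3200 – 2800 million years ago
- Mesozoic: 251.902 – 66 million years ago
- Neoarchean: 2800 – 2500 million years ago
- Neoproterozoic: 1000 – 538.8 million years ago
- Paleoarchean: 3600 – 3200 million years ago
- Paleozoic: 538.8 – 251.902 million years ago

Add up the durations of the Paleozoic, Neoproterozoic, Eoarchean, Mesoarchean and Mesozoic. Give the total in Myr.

Each duration: Paleozoic = 286.898; Neoproterozoic = 461.2; Eoarchean = 431; Mesoarchean = 400; Mesozoic = 185.902.
Sum: 286.898 + 461.2 + 431 + 400 + 185.902 = 1765 Myr.

1765 million years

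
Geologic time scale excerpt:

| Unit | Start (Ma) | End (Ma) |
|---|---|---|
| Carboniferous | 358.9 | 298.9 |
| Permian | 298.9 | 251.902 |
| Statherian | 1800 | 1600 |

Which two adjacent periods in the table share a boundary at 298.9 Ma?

Carboniferous and Permian

The Carboniferous ends at 298.9 Ma and the Permian begins at 298.9 Ma, so they share that boundary.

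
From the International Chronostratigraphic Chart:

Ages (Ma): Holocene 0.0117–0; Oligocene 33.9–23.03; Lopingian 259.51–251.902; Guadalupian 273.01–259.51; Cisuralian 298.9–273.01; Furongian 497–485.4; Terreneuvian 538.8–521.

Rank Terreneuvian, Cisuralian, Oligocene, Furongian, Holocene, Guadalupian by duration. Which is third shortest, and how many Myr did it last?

Start − end for each: Terreneuvian 538.8 − 521 = 17.8; Cisuralian 298.9 − 273.01 = 25.89; Oligocene 33.9 − 23.03 = 10.87; Furongian 497 − 485.4 = 11.6; Holocene 0.0117 − 0 = 0.0117; Guadalupian 273.01 − 259.51 = 13.5.
Ranking these from shortest: Holocene < Oligocene < Furongian < Guadalupian < Terreneuvian < Cisuralian.
Position 3 in that ranking is Furongian, which lasted 11.6 Myr.

Furongian, 11.6 million years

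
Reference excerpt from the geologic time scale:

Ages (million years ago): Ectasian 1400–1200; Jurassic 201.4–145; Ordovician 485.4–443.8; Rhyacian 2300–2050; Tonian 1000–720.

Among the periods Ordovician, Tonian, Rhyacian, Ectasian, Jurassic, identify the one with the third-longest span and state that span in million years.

Ectasian, 200 million years

Start − end for each: Ordovician 485.4 − 443.8 = 41.6; Tonian 1000 − 720 = 280; Rhyacian 2300 − 2050 = 250; Ectasian 1400 − 1200 = 200; Jurassic 201.4 − 145 = 56.4.
Ranking these from longest: Tonian > Rhyacian > Ectasian > Jurassic > Ordovician.
Position 3 in that ranking is Ectasian, which lasted 200 Myr.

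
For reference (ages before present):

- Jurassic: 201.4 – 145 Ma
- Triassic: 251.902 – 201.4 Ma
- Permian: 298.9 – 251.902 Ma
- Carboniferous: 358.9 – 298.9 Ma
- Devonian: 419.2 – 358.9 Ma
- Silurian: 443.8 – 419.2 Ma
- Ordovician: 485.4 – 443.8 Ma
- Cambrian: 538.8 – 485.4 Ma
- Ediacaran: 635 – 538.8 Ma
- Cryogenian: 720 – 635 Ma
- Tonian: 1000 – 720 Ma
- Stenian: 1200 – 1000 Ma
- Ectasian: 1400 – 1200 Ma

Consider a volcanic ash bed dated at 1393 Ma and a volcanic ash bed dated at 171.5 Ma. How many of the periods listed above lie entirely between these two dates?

11

The older date is 1393 Ma and the younger is 171.5 Ma.
Periods with start < 1393 and end > 171.5 Ma: Stenian (1200–1000), Tonian (1000–720), Cryogenian (720–635), Ediacaran (635–538.8), Cambrian (538.8–485.4), Ordovician (485.4–443.8), Silurian (443.8–419.2), Devonian (419.2–358.9), Carboniferous (358.9–298.9), Permian (298.9–251.902), Triassic (251.902–201.4).
That is 11 complete periods.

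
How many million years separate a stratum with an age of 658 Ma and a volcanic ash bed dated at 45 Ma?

658 − 45 = 613 million years.

613 million years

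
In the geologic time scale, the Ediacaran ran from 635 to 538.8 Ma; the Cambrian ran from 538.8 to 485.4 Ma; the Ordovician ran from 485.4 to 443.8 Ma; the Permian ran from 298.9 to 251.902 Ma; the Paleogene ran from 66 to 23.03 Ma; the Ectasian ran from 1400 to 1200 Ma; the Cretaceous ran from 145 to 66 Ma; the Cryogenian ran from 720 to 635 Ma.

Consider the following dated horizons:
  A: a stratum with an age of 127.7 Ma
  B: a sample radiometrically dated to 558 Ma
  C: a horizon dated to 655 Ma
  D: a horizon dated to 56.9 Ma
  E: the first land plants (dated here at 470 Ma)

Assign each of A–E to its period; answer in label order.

A: 127.7 Ma lies in 145–66 Ma, so Cretaceous.
B: 558 Ma lies in 635–538.8 Ma, so Ediacaran.
C: 655 Ma lies in 720–635 Ma, so Cryogenian.
D: 56.9 Ma lies in 66–23.03 Ma, so Paleogene.
E: 470 Ma lies in 485.4–443.8 Ma, so Ordovician.

A — Cretaceous; B — Ediacaran; C — Cryogenian; D — Paleogene; E — Ordovician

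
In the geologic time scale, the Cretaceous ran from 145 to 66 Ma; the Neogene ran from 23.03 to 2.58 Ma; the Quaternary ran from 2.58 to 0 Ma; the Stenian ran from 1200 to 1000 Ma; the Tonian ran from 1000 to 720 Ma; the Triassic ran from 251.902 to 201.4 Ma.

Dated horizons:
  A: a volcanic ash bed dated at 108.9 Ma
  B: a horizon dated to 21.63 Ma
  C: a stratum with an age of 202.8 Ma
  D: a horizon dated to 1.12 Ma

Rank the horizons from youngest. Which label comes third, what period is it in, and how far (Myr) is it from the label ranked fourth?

Smaller Ma means younger, so youngest first: D 1.12 < B 21.63 < A 108.9 < C 202.8.
Counting 3 along gives A (108.9 Ma); the excerpt puts that inside the Cretaceous, 145–66 Ma.
Next in line is C (202.8 Ma), and 202.8 − 108.9 = 93.9 Myr.

A, in the Cretaceous; 93.9 million years to C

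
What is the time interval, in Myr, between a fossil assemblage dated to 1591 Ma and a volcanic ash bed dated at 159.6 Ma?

1431.4 million years

1591 − 159.6 = 1431.4 million years.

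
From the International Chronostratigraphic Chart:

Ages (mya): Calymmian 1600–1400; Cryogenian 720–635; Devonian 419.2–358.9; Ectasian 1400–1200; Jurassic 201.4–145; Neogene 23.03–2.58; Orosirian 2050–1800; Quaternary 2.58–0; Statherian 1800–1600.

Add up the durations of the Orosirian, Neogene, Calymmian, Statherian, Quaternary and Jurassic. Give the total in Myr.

Each duration: Orosirian = 250; Neogene = 20.45; Calymmian = 200; Statherian = 200; Quaternary = 2.58; Jurassic = 56.4.
Sum: 250 + 20.45 + 200 + 200 + 2.58 + 56.4 = 729.43 Myr.

729.43 million years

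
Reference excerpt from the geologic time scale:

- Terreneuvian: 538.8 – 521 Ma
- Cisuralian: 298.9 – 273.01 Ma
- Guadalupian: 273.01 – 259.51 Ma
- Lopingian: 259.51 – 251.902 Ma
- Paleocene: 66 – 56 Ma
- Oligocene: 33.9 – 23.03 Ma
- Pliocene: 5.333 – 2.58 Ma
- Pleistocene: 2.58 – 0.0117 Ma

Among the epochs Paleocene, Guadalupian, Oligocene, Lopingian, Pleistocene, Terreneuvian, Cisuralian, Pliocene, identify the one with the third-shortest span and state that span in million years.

Lopingian, 7.608 million years

Durations: Paleocene 10; Guadalupian 13.5; Oligocene 10.87; Lopingian 7.608; Pleistocene 2.5683; Terreneuvian 17.8; Cisuralian 25.89; Pliocene 2.753 Myr.
Sorted shortest-first: Pleistocene (2.5683), Pliocene (2.753), Lopingian (7.608), Paleocene (10), Oligocene (10.87), Guadalupian (13.5), Terreneuvian (17.8), Cisuralian (25.89).
The third shortest is Lopingian at 7.608 Myr.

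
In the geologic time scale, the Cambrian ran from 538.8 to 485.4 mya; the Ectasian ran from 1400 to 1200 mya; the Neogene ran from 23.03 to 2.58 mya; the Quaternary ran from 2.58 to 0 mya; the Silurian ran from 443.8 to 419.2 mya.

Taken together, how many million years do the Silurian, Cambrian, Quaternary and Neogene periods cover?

Each duration: Silurian = 24.6; Cambrian = 53.4; Quaternary = 2.58; Neogene = 20.45.
Sum: 24.6 + 53.4 + 2.58 + 20.45 = 101.03 Myr.

101.03 million years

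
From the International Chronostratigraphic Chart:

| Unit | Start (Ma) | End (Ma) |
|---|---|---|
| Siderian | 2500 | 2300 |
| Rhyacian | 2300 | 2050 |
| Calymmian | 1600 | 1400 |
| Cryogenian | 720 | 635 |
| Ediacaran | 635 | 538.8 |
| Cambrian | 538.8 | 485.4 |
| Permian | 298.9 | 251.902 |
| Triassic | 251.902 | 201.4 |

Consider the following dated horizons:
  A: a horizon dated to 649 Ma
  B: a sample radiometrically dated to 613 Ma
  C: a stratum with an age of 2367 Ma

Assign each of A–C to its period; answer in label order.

Match each age against the start–end ranges in the excerpt: A = 649 Ma → Cryogenian (720–635); B = 613 Ma → Ediacaran (635–538.8); C = 2367 Ma → Siderian (2500–2300).

A — Cryogenian; B — Ediacaran; C — Siderian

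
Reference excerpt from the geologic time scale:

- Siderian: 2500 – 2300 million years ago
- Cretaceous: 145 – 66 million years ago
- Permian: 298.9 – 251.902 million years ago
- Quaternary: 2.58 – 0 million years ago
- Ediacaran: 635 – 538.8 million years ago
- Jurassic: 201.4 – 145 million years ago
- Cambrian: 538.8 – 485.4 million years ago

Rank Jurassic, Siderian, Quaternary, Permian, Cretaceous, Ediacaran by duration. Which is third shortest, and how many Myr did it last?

Jurassic, 56.4 million years

Start − end for each: Jurassic 201.4 − 145 = 56.4; Siderian 2500 − 2300 = 200; Quaternary 2.58 − 0 = 2.58; Permian 298.9 − 251.902 = 46.998; Cretaceous 145 − 66 = 79; Ediacaran 635 − 538.8 = 96.2.
Ranking these from shortest: Quaternary < Permian < Jurassic < Cretaceous < Ediacaran < Siderian.
Position 3 in that ranking is Jurassic, which lasted 56.4 Myr.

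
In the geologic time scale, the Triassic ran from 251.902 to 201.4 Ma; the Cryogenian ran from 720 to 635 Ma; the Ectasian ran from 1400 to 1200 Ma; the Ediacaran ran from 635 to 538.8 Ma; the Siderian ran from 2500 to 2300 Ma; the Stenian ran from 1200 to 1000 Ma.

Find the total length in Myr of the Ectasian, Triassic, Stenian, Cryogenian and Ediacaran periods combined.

Each duration: Ectasian = 200; Triassic = 50.502; Stenian = 200; Cryogenian = 85; Ediacaran = 96.2.
Sum: 200 + 50.502 + 200 + 85 + 96.2 = 631.702 Myr.

631.702 million years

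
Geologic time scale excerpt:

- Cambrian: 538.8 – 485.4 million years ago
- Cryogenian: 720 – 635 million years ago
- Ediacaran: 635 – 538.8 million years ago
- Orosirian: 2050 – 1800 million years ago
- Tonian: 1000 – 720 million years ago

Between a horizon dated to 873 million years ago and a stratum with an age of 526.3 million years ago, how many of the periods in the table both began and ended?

The older date is 873 Ma and the younger is 526.3 Ma.
Periods with start < 873 and end > 526.3 Ma: Cryogenian (720–635), Ediacaran (635–538.8).
That is 2 complete periods.

2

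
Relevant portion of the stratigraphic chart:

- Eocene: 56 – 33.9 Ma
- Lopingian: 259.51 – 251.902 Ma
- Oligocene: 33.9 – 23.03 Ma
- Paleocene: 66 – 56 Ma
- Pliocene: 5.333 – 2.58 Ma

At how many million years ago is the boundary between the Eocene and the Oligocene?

The Eocene ends and the Oligocene begins at 33.9 Ma.

33.9 Ma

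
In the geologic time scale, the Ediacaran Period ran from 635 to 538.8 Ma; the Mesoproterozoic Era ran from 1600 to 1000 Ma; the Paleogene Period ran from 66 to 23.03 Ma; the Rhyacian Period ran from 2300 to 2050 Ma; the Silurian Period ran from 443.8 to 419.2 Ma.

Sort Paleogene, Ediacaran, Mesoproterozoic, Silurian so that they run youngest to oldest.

The oldest of these is Mesoproterozoic (starts 1600 Ma) and the youngest is Paleogene (ends 23.03 Ma).
In between, by decreasing start age: Ediacaran (635), Silurian (443.8).
Listing youngest first means reversing that sequence.

Paleogene, Silurian, Ediacaran, Mesoproterozoic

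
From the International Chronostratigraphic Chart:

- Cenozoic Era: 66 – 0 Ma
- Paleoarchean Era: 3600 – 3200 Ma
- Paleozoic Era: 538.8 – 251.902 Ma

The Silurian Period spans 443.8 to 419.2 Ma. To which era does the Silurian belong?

The Silurian (443.8–419.2 Ma) lies entirely within 538.8–251.902 Ma, the Paleozoic Era.

Paleozoic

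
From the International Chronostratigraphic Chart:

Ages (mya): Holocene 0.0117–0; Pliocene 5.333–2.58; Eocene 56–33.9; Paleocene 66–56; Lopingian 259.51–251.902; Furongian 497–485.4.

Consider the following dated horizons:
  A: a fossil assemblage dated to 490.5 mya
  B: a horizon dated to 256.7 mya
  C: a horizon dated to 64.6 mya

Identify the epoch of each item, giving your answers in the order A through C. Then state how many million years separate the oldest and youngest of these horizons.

A: 490.5 Ma lies in 497–485.4 Ma, so Furongian.
B: 256.7 Ma lies in 259.51–251.902 Ma, so Lopingian.
C: 64.6 Ma lies in 66–56 Ma, so Paleocene.
Oldest = 490.5 Ma, youngest = 64.6 Ma → span 425.9 Myr.

A — Furongian; B — Lopingian; C — Paleocene; span 425.9 million years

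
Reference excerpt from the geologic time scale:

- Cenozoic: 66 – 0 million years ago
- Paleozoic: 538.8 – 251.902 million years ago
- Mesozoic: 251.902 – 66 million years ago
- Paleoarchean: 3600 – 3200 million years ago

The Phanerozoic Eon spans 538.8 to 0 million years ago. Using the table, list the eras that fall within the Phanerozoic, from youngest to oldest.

Cenozoic, Mesozoic, Paleozoic

Eras with both bounds inside 538.8–0 Ma: Cenozoic (66–0), Mesozoic (251.902–66), Paleozoic (538.8–251.902).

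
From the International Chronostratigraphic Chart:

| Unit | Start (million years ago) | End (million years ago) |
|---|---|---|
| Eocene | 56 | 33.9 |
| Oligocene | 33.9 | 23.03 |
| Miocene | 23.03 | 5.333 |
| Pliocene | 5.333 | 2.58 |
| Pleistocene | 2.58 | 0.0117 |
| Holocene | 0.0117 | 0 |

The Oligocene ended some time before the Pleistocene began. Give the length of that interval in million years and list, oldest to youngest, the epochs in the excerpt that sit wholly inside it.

20.45 million years; Miocene, Pliocene

The Oligocene closes at 23.03 Ma and the Pleistocene opens at 2.58 Ma, so the interval is 23.03 − 2.58 = 20.45 Myr.
An epoch fits inside if it starts at or after 23.03 Ma and ends at or before 2.58 Ma; oldest first that gives Miocene, Pliocene.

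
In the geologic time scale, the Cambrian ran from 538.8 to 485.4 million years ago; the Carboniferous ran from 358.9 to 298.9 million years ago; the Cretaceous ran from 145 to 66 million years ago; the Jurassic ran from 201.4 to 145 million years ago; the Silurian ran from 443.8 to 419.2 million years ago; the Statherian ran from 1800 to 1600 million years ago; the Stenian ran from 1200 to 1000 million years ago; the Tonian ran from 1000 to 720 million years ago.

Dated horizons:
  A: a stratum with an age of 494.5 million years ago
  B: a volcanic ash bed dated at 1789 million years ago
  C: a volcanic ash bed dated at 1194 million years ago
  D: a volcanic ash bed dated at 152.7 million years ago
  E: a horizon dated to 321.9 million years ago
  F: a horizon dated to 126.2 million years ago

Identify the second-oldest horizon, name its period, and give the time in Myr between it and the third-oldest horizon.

Sorted oldest-first by Ma: B (1789), C (1194), A (494.5), E (321.9), D (152.7), F (126.2).
The second oldest is C at 1194 Ma, which lies in 1200–1000 Ma: the Stenian.
The third oldest is A at 494.5 Ma; separation = |1194 − 494.5| = 699.5 Myr.

C, in the Stenian; 699.5 million years to A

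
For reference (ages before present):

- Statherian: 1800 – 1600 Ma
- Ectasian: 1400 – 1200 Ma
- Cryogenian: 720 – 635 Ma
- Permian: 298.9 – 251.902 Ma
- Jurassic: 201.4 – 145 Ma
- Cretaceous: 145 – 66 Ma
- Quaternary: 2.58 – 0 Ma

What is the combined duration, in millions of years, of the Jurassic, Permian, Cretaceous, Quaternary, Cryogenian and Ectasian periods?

469.978 million years

Each duration: Jurassic = 56.4; Permian = 46.998; Cretaceous = 79; Quaternary = 2.58; Cryogenian = 85; Ectasian = 200.
Sum: 56.4 + 46.998 + 79 + 2.58 + 85 + 200 = 469.978 Myr.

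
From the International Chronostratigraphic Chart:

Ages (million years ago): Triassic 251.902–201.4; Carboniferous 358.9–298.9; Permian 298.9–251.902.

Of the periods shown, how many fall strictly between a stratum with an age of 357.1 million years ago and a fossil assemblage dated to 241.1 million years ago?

The older date is 357.1 Ma and the younger is 241.1 Ma.
Periods with start < 357.1 and end > 241.1 Ma: Permian (298.9–251.902).
That is 1 complete period.

1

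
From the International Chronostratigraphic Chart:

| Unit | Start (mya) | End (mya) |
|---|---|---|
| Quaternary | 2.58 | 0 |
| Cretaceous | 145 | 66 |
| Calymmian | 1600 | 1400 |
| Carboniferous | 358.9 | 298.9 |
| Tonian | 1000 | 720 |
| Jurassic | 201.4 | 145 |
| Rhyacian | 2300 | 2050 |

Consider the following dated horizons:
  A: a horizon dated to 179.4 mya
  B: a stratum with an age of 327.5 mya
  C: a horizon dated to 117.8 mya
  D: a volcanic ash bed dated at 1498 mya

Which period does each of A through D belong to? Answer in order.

A: 179.4 Ma lies in 201.4–145 Ma, so Jurassic.
B: 327.5 Ma lies in 358.9–298.9 Ma, so Carboniferous.
C: 117.8 Ma lies in 145–66 Ma, so Cretaceous.
D: 1498 Ma lies in 1600–1400 Ma, so Calymmian.

A — Jurassic; B — Carboniferous; C — Cretaceous; D — Calymmian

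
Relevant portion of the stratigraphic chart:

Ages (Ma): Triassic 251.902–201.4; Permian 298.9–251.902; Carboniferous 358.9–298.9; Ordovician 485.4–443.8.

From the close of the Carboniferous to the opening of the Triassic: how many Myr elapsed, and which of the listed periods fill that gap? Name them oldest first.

The Carboniferous closes at 298.9 Ma and the Triassic opens at 251.902 Ma, so the interval is 298.9 − 251.902 = 46.998 Myr.
A period fits inside if it starts at or after 298.9 Ma and ends at or before 251.902 Ma; oldest first that gives Permian.

46.998 million years; Permian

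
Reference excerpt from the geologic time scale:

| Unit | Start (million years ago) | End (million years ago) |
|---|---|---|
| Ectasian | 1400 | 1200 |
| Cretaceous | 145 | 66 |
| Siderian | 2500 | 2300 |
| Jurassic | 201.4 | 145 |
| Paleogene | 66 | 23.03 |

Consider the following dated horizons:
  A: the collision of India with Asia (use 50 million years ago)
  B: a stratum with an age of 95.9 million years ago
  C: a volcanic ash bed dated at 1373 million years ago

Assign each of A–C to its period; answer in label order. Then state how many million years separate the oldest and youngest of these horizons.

A — Paleogene; B — Cretaceous; C — Ectasian; span 1323 million years

A: 50 Ma lies in 66–23.03 Ma, so Paleogene.
B: 95.9 Ma lies in 145–66 Ma, so Cretaceous.
C: 1373 Ma lies in 1400–1200 Ma, so Ectasian.
Oldest = 1373 Ma, youngest = 50 Ma → span 1323 Myr.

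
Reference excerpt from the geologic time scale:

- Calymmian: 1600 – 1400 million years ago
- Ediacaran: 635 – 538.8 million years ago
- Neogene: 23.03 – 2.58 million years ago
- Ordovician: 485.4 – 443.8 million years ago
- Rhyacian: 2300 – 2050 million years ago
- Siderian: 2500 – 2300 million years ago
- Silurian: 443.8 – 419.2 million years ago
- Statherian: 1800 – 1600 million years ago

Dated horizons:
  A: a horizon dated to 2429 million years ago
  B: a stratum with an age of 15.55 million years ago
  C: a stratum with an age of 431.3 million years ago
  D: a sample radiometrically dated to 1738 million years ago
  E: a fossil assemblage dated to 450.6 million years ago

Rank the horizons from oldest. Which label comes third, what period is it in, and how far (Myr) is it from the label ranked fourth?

E, in the Ordovician; 19.3 million years to C

Larger Ma means older, so oldest first: A 2429 > D 1738 > E 450.6 > C 431.3 > B 15.55.
Counting 3 along gives E (450.6 Ma); the excerpt puts that inside the Ordovician, 485.4–443.8 Ma.
Next in line is C (431.3 Ma), and 450.6 − 431.3 = 19.3 Myr.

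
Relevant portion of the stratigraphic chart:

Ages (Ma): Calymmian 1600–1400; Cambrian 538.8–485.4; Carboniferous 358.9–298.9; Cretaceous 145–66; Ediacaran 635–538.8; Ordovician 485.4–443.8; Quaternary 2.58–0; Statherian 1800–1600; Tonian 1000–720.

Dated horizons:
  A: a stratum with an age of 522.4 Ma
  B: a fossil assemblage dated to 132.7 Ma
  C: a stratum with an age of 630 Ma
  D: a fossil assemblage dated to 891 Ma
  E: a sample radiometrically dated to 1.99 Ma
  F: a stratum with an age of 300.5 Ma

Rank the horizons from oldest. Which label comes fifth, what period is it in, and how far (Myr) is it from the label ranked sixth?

Sorted oldest-first by Ma: D (891), C (630), A (522.4), F (300.5), B (132.7), E (1.99).
The fifth oldest is B at 132.7 Ma, which lies in 145–66 Ma: the Cretaceous.
The sixth oldest is E at 1.99 Ma; separation = |132.7 − 1.99| = 130.71 Myr.

B, in the Cretaceous; 130.71 million years to E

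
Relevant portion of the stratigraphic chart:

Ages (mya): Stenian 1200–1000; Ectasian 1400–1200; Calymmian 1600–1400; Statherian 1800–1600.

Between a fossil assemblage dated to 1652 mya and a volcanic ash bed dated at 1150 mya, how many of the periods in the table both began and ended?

2

1652 Ma sits inside the Statherian (1800–1600) and 1150 Ma inside the Stenian (1200–1000); neither of those is wholly between the two dates.
The listed periods lying completely between them are Calymmian, Ectasian — 2 in all.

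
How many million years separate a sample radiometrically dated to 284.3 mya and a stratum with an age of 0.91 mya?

284.3 − 0.91 = 283.39 million years.

283.39 million years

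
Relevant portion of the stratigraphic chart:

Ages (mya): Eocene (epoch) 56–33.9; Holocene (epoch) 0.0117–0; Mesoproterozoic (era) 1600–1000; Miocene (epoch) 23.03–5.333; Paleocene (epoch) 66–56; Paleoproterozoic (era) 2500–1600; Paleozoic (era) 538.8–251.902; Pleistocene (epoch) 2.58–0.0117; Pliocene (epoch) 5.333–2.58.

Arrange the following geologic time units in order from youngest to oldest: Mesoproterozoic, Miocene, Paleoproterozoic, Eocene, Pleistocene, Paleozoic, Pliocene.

Pleistocene → Pliocene → Miocene → Eocene → Paleozoic → Mesoproterozoic → Paleoproterozoic

Read off each span (Ma): Mesoproterozoic 1600–1000; Miocene 23.03–5.333; Paleoproterozoic 2500–1600; Eocene 56–33.9; Pleistocene 2.58–0.0117; Paleozoic 538.8–251.902; Pliocene 5.333–2.58.
Larger Ma is older, so oldest→youngest is Paleoproterozoic, Mesoproterozoic, Paleozoic, Eocene, Miocene, Pliocene, Pleistocene; reverse it for youngest→oldest.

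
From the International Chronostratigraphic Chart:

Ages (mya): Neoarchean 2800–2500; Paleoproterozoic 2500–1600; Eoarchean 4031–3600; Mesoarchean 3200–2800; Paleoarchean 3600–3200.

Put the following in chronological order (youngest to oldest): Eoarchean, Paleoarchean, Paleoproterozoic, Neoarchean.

Read off each span (Ma): Eoarchean 4031–3600; Paleoarchean 3600–3200; Paleoproterozoic 2500–1600; Neoarchean 2800–2500.
Larger Ma is older, so oldest→youngest is Eoarchean, Paleoarchean, Neoarchean, Paleoproterozoic; reverse it for youngest→oldest.

Paleoproterozoic, Neoarchean, Paleoarchean, Eoarchean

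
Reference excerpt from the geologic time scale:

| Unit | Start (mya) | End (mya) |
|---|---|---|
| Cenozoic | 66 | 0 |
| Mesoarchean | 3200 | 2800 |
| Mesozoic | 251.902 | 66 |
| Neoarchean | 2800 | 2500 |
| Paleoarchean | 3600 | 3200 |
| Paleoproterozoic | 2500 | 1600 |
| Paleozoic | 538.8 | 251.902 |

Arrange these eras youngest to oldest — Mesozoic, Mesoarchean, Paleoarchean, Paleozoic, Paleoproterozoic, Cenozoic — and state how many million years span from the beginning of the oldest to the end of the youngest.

From the excerpt: Mesozoic 251.902–66; Mesoarchean 3200–2800; Paleoarchean 3600–3200; Paleozoic 538.8–251.902; Paleoproterozoic 2500–1600; Cenozoic 66–0 (Ma).
Larger Ma is earlier, so the oldest is Paleoarchean and the youngest is Cenozoic; youngest to oldest: Cenozoic, Mesozoic, Paleozoic, Paleoproterozoic, Mesoarchean, Paleoarchean.
Oldest start 3600 minus youngest end 0 gives 3600 Myr overall.

Cenozoic → Mesozoic → Paleozoic → Paleoproterozoic → Mesoarchean → Paleoarchean; total span 3600 Myr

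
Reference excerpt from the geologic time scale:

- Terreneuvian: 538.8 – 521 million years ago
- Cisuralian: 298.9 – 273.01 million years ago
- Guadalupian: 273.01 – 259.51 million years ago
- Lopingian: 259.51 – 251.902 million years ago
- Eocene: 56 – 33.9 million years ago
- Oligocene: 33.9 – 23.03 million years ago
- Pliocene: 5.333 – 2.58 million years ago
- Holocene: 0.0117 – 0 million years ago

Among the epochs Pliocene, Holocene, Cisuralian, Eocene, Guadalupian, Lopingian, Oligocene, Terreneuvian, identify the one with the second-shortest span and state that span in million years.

Pliocene, 2.753 million years

Durations: Pliocene 2.753; Holocene 0.0117; Cisuralian 25.89; Eocene 22.1; Guadalupian 13.5; Lopingian 7.608; Oligocene 10.87; Terreneuvian 17.8 Myr.
Sorted shortest-first: Holocene (0.0117), Pliocene (2.753), Lopingian (7.608), Oligocene (10.87), Guadalupian (13.5), Terreneuvian (17.8), Eocene (22.1), Cisuralian (25.89).
The second shortest is Pliocene at 2.753 Myr.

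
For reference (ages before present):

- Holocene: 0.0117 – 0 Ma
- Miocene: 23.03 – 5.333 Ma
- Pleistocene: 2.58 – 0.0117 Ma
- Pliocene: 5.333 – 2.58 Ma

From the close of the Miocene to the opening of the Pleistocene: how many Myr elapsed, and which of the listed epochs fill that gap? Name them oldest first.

The Miocene closes at 5.333 Ma and the Pleistocene opens at 2.58 Ma, so the interval is 5.333 − 2.58 = 2.753 Myr.
An epoch fits inside if it starts at or after 5.333 Ma and ends at or before 2.58 Ma; oldest first that gives Pliocene.

2.753 million years; Pliocene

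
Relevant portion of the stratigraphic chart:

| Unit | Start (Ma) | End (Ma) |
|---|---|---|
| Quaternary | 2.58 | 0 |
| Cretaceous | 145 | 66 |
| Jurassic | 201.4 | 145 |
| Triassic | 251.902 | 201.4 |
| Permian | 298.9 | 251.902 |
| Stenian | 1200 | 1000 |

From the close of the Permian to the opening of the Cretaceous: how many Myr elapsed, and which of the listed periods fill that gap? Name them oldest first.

End of Permian = 251.902 Ma; start of Cretaceous = 145 Ma.
Gap = 251.902 − 145 = 106.902 Myr.
Periods wholly inside 251.902–145 Ma: Triassic (251.902–201.4), Jurassic (201.4–145).

106.902 million years; Triassic, Jurassic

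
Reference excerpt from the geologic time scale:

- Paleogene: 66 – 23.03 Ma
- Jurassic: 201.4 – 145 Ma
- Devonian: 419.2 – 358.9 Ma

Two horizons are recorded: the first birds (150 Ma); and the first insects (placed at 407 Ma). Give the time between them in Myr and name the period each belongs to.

257 million years apart; the first in the Jurassic, the second in the Devonian

Elapsed time: 407 − 150 = 257 Myr.
150 Ma lies within 201.4–145 Ma: Jurassic.
407 Ma lies within 419.2–358.9 Ma: Devonian.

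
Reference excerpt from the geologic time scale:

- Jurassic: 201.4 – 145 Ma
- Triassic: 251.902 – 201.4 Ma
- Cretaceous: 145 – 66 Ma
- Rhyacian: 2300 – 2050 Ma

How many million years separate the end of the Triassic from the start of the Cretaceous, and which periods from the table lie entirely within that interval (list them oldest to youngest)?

56.4 million years; Jurassic

The Triassic closes at 201.4 Ma and the Cretaceous opens at 145 Ma, so the interval is 201.4 − 145 = 56.4 Myr.
A period fits inside if it starts at or after 201.4 Ma and ends at or before 145 Ma; oldest first that gives Jurassic.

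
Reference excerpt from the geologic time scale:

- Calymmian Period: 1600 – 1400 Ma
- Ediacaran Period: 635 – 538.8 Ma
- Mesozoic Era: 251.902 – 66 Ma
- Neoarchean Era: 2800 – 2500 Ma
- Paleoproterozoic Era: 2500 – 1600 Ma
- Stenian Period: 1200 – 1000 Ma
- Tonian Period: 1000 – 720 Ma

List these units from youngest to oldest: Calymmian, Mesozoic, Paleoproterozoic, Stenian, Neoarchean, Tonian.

Read off each span (Ma): Calymmian 1600–1400; Mesozoic 251.902–66; Paleoproterozoic 2500–1600; Stenian 1200–1000; Neoarchean 2800–2500; Tonian 1000–720.
Larger Ma is older, so oldest→youngest is Neoarchean, Paleoproterozoic, Calymmian, Stenian, Tonian, Mesozoic; reverse it for youngest→oldest.

Mesozoic, Tonian, Stenian, Calymmian, Paleoproterozoic, Neoarchean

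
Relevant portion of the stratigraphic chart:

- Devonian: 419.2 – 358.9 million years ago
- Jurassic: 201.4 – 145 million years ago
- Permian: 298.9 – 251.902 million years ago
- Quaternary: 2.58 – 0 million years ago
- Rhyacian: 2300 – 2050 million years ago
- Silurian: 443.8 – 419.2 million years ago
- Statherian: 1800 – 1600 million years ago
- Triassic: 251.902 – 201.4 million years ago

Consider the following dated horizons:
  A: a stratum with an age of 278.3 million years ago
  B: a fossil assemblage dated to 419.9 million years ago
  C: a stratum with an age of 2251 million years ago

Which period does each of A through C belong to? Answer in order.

A — Permian; B — Silurian; C — Rhyacian

A: 278.3 Ma lies in 298.9–251.902 Ma, so Permian.
B: 419.9 Ma lies in 443.8–419.2 Ma, so Silurian.
C: 2251 Ma lies in 2300–2050 Ma, so Rhyacian.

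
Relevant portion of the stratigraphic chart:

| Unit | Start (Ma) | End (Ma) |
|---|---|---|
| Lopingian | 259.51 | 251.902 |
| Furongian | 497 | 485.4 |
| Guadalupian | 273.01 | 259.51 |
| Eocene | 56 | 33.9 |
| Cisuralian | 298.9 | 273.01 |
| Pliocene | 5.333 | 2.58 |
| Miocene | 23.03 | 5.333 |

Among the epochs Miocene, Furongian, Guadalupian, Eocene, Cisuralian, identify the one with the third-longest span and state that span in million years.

Miocene, 17.697 million years

Start − end for each: Miocene 23.03 − 5.333 = 17.697; Furongian 497 − 485.4 = 11.6; Guadalupian 273.01 − 259.51 = 13.5; Eocene 56 − 33.9 = 22.1; Cisuralian 298.9 − 273.01 = 25.89.
Ranking these from longest: Cisuralian > Eocene > Miocene > Guadalupian > Furongian.
Position 3 in that ranking is Miocene, which lasted 17.697 Myr.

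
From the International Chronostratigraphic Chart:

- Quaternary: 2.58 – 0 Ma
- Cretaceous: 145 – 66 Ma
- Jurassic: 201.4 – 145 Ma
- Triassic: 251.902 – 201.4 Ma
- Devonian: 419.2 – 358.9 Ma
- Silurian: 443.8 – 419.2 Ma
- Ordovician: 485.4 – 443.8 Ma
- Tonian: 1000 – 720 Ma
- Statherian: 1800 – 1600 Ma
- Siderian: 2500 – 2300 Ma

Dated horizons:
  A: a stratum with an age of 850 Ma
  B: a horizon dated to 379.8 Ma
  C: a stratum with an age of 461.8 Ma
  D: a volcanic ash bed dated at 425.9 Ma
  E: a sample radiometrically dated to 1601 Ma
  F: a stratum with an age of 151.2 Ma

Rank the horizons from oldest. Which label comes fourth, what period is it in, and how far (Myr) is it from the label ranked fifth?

D, in the Silurian; 46.1 million years to B

Sorted oldest-first by Ma: E (1601), A (850), C (461.8), D (425.9), B (379.8), F (151.2).
The fourth oldest is D at 425.9 Ma, which lies in 443.8–419.2 Ma: the Silurian.
The fifth oldest is B at 379.8 Ma; separation = |425.9 − 379.8| = 46.1 Myr.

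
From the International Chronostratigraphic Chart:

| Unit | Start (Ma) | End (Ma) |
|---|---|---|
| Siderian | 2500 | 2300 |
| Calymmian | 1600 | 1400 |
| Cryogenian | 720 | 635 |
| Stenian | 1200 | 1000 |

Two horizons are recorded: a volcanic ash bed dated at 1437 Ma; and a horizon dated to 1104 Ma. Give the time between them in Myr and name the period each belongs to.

Elapsed time: 1437 − 1104 = 333 Myr.
1437 Ma lies within 1600–1400 Ma: Calymmian.
1104 Ma lies within 1200–1000 Ma: Stenian.

333 million years apart; the first in the Calymmian, the second in the Stenian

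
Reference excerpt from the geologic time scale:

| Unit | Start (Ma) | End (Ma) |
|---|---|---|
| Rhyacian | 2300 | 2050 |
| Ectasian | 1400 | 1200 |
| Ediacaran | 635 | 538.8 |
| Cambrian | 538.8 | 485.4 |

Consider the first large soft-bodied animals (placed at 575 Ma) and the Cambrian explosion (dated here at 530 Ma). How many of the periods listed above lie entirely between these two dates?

0

Checking each listed span, none has both start < 575 Ma and end > 530 Ma — every period straddles one of the two dates or lies outside them — so the count is 0.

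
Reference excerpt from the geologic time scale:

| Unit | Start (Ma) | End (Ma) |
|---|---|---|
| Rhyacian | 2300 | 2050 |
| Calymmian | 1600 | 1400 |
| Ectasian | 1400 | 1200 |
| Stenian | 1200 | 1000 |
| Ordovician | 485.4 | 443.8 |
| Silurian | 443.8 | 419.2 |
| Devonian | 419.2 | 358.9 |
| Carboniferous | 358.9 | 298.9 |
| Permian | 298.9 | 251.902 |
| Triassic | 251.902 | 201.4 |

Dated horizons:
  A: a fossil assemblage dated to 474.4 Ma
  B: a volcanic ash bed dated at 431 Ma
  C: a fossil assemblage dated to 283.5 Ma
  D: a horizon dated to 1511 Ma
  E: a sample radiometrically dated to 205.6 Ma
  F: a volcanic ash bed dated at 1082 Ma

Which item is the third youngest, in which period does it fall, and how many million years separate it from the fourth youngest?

B, in the Silurian; 43.4 million years to A

Sorted youngest-first by Ma: E (205.6), C (283.5), B (431), A (474.4), F (1082), D (1511).
The third youngest is B at 431 Ma, which lies in 443.8–419.2 Ma: the Silurian.
The fourth youngest is A at 474.4 Ma; separation = |431 − 474.4| = 43.4 Myr.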